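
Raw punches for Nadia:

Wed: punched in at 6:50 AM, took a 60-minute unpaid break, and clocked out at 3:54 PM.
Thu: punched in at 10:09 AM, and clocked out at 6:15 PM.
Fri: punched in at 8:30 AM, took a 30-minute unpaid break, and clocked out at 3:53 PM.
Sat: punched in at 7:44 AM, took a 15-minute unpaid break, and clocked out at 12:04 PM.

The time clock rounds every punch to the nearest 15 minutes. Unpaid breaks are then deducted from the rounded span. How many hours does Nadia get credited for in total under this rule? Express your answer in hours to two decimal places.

27.25 hours

Wed: in 6:50 AM→6:45 AM, out 3:54 PM→4:00 PM; 9 h 15 min − 60 min = 8 h 15 min
Thu: in 10:09 AM→10:15 AM, out 6:15 PM→6:15 PM; 8 h 0 min
Fri: in 8:30 AM→8:30 AM, out 3:53 PM→4:00 PM; 7 h 30 min − 30 min = 7 h 0 min
Sat: in 7:44 AM→7:45 AM, out 12:04 PM→12:00 PM; 4 h 15 min − 15 min = 4 h 0 min
Total credited: 27 h 15 min.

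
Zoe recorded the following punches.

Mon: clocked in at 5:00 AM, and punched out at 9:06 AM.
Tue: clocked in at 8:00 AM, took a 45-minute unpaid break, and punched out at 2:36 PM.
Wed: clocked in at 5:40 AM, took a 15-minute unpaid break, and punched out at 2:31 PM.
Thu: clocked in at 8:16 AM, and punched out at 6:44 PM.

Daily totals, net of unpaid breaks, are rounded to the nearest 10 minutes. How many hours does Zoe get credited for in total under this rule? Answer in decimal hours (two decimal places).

29.17 hours

Mon: 5:00 AM–9:06 AM = 4 h 6 min → rounds to 4 h 10 min
Tue: 8:00 AM–2:36 PM = 6 h 36 min − 45 min = 5 h 51 min → rounds to 5 h 50 min
Wed: 5:40 AM–2:31 PM = 8 h 51 min − 15 min = 8 h 36 min → rounds to 8 h 40 min
Thu: 8:16 AM–6:44 PM = 10 h 28 min → rounds to 10 h 30 min
Total credited: 29 h 10 min.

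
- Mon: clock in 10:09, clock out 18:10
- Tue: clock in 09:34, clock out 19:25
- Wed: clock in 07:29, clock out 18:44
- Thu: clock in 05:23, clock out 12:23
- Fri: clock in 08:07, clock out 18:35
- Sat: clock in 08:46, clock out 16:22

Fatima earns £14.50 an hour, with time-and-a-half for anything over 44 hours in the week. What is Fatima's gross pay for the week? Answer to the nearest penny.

£859.49

Mon: 10:09–18:10 = 8 h 1 min
Tue: 09:34–19:25 = 9 h 51 min
Wed: 07:29–18:44 = 11 h 15 min
Thu: 05:23–12:23 = 7 h 0 min
Fri: 08:07–18:35 = 10 h 28 min
Sat: 08:46–16:22 = 7 h 36 min
Total worked: 54 h 11 min = 3251 min.
Regular 44 h 0 min = 2640 min at £14.50/h; overtime 10 h 11 min = 611 min at £21.75/h.
Pay = (2640 × £14.50 + 611 × £21.75) ÷ 60 = £859.49.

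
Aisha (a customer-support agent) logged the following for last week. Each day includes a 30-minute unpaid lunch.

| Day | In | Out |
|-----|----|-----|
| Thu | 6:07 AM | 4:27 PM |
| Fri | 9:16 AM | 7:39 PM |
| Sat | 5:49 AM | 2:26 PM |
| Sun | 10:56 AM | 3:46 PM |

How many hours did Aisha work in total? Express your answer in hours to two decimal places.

32.17 hours

Thu: 6:07 AM–4:27 PM = 10 h 20 min; less 30 min break → 9 h 50 min
Fri: 9:16 AM–7:39 PM = 10 h 23 min; less 30 min break → 9 h 53 min
Sat: 5:49 AM–2:26 PM = 8 h 37 min; less 30 min break → 8 h 7 min
Sun: 10:56 AM–3:46 PM = 4 h 50 min; less 30 min break → 4 h 20 min
Total: 9 h 50 min + 9 h 53 min + 8 h 7 min + 4 h 20 min = 32 h 10 min.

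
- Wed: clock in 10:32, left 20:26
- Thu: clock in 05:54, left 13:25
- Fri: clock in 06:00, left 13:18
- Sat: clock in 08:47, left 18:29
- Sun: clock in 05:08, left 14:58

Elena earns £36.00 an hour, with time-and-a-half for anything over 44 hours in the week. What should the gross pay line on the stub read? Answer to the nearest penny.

£1597.50

Wed: 10:32–20:26 = 9 h 54 min
Thu: 05:54–13:25 = 7 h 31 min
Fri: 06:00–13:18 = 7 h 18 min
Sat: 08:47–18:29 = 9 h 42 min
Sun: 05:08–14:58 = 9 h 50 min
Total worked: 44 h 15 min = 2655 min.
Regular 44 h 0 min = 2640 min at £36.00/h; overtime 0 h 15 min = 15 min at £54.00/h.
Pay = (2640 × £36.00 + 15 × £54.00) ÷ 60 = £1597.50.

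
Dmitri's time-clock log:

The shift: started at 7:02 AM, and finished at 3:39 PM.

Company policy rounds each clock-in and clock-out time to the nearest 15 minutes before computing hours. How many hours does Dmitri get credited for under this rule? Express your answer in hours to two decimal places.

8.75 hours

The shift: in 7:02 AM→7:00 AM, out 3:39 PM→3:45 PM; 8 h 45 min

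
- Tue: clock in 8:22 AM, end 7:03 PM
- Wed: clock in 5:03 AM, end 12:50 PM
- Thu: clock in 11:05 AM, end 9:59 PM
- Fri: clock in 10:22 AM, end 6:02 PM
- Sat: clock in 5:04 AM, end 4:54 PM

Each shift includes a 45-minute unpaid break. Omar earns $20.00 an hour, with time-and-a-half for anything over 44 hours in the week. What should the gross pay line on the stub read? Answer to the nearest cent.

$913.50

Tue: 8:22 AM–7:03 PM = 10 h 41 min; less 45 min break → 9 h 56 min
Wed: 5:03 AM–12:50 PM = 7 h 47 min; less 45 min break → 7 h 2 min
Thu: 11:05 AM–9:59 PM = 10 h 54 min; less 45 min break → 10 h 9 min
Fri: 10:22 AM–6:02 PM = 7 h 40 min; less 45 min break → 6 h 55 min
Sat: 5:04 AM–4:54 PM = 11 h 50 min; less 45 min break → 11 h 5 min
Total worked: 45 h 7 min = 2707 min.
Regular 44 h 0 min = 2640 min at $20.00/h; overtime 1 h 7 min = 67 min at $30.00/h.
Pay = (2640 × $20.00 + 67 × $30.00) ÷ 60 = $913.50.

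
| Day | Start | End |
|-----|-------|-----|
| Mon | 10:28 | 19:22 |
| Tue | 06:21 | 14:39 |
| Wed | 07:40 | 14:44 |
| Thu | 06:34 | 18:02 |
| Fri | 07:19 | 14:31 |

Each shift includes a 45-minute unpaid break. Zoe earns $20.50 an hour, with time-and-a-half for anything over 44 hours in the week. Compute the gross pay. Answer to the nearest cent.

$803.26

Mon: 10:28–19:22 = 8 h 54 min; less 45 min break → 8 h 9 min
Tue: 06:21–14:39 = 8 h 18 min; less 45 min break → 7 h 33 min
Wed: 07:40–14:44 = 7 h 4 min; less 45 min break → 6 h 19 min
Thu: 06:34–18:02 = 11 h 28 min; less 45 min break → 10 h 43 min
Fri: 07:19–14:31 = 7 h 12 min; less 45 min break → 6 h 27 min
Total worked: 39 h 11 min = 2351 min.
Regular 39 h 11 min = 2351 min at $20.50/h; overtime 0 h 0 min = 0 min at $30.75/h.
Pay = (2351 × $20.50 + 0 × $30.75) ÷ 60 = $803.26.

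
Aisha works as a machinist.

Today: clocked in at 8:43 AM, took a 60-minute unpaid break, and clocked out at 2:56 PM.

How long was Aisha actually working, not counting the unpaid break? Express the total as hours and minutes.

Today: 8:43 AM–2:56 PM = 6 h 13 min; less 60 min break → 5 h 13 min

5 h 13 min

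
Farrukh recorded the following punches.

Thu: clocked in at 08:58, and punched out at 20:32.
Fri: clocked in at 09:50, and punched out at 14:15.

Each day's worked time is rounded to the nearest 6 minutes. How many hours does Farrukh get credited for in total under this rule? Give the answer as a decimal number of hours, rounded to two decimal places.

Thu: 08:58–20:32 = 11 h 34 min → rounds to 11 h 36 min
Fri: 09:50–14:15 = 4 h 25 min → rounds to 4 h 24 min
Total credited: 16 h 0 min.

16.00 hours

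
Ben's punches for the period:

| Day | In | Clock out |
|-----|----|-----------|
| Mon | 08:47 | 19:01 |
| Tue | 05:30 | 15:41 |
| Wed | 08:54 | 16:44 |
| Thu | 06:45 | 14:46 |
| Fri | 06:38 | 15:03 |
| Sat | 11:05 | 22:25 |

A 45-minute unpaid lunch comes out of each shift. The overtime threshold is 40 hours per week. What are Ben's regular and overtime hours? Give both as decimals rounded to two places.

Mon: 08:47–19:01 = 10 h 14 min; less 45 min break → 9 h 29 min
Tue: 05:30–15:41 = 10 h 11 min; less 45 min break → 9 h 26 min
Wed: 08:54–16:44 = 7 h 50 min; less 45 min break → 7 h 5 min
Thu: 06:45–14:46 = 8 h 1 min; less 45 min break → 7 h 16 min
Fri: 06:38–15:03 = 8 h 25 min; less 45 min break → 7 h 40 min
Sat: 11:05–22:25 = 11 h 20 min; less 45 min break → 10 h 35 min
Total worked: 51 h 31 min = 51.52 h.
Threshold 40 h → overtime 11 h 31 min, regular 40 h 0 min.

Regular 40.00 hours, overtime 11.52 hours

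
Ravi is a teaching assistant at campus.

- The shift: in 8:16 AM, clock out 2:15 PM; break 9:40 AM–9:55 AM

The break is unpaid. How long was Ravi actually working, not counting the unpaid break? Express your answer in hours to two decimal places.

5.73 hours

The shift: 8:16 AM–2:15 PM = 5 h 59 min; less 15 min break → 5 h 44 min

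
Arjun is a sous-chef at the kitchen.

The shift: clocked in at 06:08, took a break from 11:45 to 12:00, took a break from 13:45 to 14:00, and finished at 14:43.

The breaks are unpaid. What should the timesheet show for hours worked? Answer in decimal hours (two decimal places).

The shift: 06:08–14:43 = 8 h 35 min; less 30 min break → 8 h 5 min

8.08 hours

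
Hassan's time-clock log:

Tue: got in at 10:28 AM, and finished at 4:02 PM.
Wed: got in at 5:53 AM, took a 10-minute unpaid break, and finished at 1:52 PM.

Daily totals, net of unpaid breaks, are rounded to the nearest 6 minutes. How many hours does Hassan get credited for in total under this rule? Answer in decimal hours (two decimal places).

Tue: 10:28 AM–4:02 PM = 5 h 34 min → rounds to 5 h 36 min
Wed: 5:53 AM–1:52 PM = 7 h 59 min − 10 min = 7 h 49 min → rounds to 7 h 48 min
Total credited: 13 h 24 min.

13.40 hours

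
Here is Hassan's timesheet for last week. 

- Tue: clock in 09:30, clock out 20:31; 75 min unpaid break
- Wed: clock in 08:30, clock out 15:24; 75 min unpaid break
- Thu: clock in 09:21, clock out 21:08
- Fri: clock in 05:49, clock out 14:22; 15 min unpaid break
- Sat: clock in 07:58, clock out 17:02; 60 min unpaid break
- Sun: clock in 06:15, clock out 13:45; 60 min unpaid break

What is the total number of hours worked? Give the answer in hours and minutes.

50 h 4 min

Tue: 09:30–20:31 = 11 h 1 min; less 75 min break → 9 h 46 min
Wed: 08:30–15:24 = 6 h 54 min; less 75 min break → 5 h 39 min
Thu: 09:21–21:08 = 11 h 47 min
Fri: 05:49–14:22 = 8 h 33 min; less 15 min break → 8 h 18 min
Sat: 07:58–17:02 = 9 h 4 min; less 60 min break → 8 h 4 min
Sun: 06:15–13:45 = 7 h 30 min; less 60 min break → 6 h 30 min
Total: 9 h 46 min + 5 h 39 min + 11 h 47 min + 8 h 18 min + 8 h 4 min + 6 h 30 min = 50 h 4 min.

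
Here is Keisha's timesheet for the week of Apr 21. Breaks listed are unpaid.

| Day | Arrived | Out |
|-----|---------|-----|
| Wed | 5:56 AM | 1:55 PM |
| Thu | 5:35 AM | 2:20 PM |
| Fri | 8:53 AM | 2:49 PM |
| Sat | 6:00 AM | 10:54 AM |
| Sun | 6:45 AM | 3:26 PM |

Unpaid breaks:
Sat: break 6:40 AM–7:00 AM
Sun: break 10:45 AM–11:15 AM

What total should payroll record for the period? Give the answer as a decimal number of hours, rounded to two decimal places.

Wed: 5:56 AM–1:55 PM = 7 h 59 min
Thu: 5:35 AM–2:20 PM = 8 h 45 min
Fri: 8:53 AM–2:49 PM = 5 h 56 min
Sat: 6:00 AM–10:54 AM = 4 h 54 min; less 20 min break → 4 h 34 min
Sun: 6:45 AM–3:26 PM = 8 h 41 min; less 30 min break → 8 h 11 min
Total: 7 h 59 min + 8 h 45 min + 5 h 56 min + 4 h 34 min + 8 h 11 min = 35 h 25 min.

35.42 hours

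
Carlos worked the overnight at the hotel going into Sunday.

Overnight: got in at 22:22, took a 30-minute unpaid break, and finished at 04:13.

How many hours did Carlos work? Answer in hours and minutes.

Overnight: 22:22 → midnight = 1 h 38 min; midnight → 04:13 = 4 h 13 min; span 5 h 51 min; less 30 min break → 5 h 21 min

5 h 21 min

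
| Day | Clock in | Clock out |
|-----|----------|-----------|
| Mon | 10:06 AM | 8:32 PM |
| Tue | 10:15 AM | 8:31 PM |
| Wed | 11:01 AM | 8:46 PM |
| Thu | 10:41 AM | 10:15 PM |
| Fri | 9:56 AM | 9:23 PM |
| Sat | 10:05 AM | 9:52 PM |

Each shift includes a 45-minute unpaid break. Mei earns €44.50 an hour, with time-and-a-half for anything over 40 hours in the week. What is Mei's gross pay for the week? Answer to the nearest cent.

Mon: 10:06 AM–8:32 PM = 10 h 26 min; less 45 min break → 9 h 41 min
Tue: 10:15 AM–8:31 PM = 10 h 16 min; less 45 min break → 9 h 31 min
Wed: 11:01 AM–8:46 PM = 9 h 45 min; less 45 min break → 9 h 0 min
Thu: 10:41 AM–10:15 PM = 11 h 34 min; less 45 min break → 10 h 49 min
Fri: 9:56 AM–9:23 PM = 11 h 27 min; less 45 min break → 10 h 42 min
Sat: 10:05 AM–9:52 PM = 11 h 47 min; less 45 min break → 11 h 2 min
Total worked: 60 h 45 min = 3645 min.
Regular 40 h 0 min = 2400 min at €44.50/h; overtime 20 h 45 min = 1245 min at €66.75/h.
Pay = (2400 × €44.50 + 1245 × €66.75) ÷ 60 = €3165.06.

€3165.06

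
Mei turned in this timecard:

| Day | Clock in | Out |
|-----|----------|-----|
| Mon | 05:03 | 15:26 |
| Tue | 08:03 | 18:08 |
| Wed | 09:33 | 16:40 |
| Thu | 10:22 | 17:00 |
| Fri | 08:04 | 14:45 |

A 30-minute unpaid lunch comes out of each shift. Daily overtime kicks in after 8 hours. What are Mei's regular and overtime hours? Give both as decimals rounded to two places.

Mon: 05:03–15:26 = 10 h 23 min; less 30 min break → 9 h 53 min
Tue: 08:03–18:08 = 10 h 5 min; less 30 min break → 9 h 35 min
Wed: 09:33–16:40 = 7 h 7 min; less 30 min break → 6 h 37 min
Thu: 10:22–17:00 = 6 h 38 min; less 30 min break → 6 h 8 min
Fri: 08:04–14:45 = 6 h 41 min; less 30 min break → 6 h 11 min
Mon reg 8 h 0 min / OT 1 h 53 min; Tue reg 8 h 0 min / OT 1 h 35 min; Wed reg 6 h 37 min / OT 0 h 0 min; Thu reg 6 h 8 min / OT 0 h 0 min; Fri reg 6 h 11 min / OT 0 h 0 min.
Totals: regular 34 h 56 min, overtime 3 h 28 min.

Regular 34.93 hours, overtime 3.47 hours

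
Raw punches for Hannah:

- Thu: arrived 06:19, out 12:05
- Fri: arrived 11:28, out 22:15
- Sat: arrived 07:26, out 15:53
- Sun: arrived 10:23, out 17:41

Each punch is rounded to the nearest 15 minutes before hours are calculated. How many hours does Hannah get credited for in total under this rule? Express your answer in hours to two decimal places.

32.25 hours

Thu: in 06:19→06:15, out 12:05→12:00; 5 h 45 min
Fri: in 11:28→11:30, out 22:15→22:15; 10 h 45 min
Sat: in 07:26→07:30, out 15:53→16:00; 8 h 30 min
Sun: in 10:23→10:30, out 17:41→17:45; 7 h 15 min
Total credited: 32 h 15 min.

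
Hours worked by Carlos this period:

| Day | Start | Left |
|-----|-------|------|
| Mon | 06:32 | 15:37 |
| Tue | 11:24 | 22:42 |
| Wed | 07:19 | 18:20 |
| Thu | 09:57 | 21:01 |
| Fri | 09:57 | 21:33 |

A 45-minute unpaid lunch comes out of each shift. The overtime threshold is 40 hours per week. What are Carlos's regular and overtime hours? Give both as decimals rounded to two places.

Mon: 06:32–15:37 = 9 h 5 min; less 45 min break → 8 h 20 min
Tue: 11:24–22:42 = 11 h 18 min; less 45 min break → 10 h 33 min
Wed: 07:19–18:20 = 11 h 1 min; less 45 min break → 10 h 16 min
Thu: 09:57–21:01 = 11 h 4 min; less 45 min break → 10 h 19 min
Fri: 09:57–21:33 = 11 h 36 min; less 45 min break → 10 h 51 min
Total worked: 50 h 19 min = 50.32 h.
Threshold 40 h → overtime 10 h 19 min, regular 40 h 0 min.

Regular 40.00 hours, overtime 10.32 hours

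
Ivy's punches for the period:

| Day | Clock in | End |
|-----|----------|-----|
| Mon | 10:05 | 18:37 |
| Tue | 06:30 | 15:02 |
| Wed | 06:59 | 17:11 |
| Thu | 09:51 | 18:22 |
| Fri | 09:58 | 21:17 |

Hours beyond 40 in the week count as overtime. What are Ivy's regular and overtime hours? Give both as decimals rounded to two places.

Mon: 10:05–18:37 = 8 h 32 min
Tue: 06:30–15:02 = 8 h 32 min
Wed: 06:59–17:11 = 10 h 12 min
Thu: 09:51–18:22 = 8 h 31 min
Fri: 09:58–21:17 = 11 h 19 min
Total worked: 47 h 6 min = 47.10 h.
Threshold 40 h → overtime 7 h 6 min, regular 40 h 0 min.

Regular 40.00 hours, overtime 7.10 hours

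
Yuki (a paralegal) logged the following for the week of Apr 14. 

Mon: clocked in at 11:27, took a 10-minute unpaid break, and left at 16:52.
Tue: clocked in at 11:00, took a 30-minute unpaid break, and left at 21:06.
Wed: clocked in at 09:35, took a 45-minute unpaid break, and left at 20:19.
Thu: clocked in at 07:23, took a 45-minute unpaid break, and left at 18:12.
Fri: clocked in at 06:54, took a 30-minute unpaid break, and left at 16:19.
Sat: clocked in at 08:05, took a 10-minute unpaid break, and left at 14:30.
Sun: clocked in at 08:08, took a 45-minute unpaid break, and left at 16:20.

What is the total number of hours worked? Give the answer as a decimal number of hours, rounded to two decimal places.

Mon: 11:27–16:52 = 5 h 25 min; less 10 min break → 5 h 15 min
Tue: 11:00–21:06 = 10 h 6 min; less 30 min break → 9 h 36 min
Wed: 09:35–20:19 = 10 h 44 min; less 45 min break → 9 h 59 min
Thu: 07:23–18:12 = 10 h 49 min; less 45 min break → 10 h 4 min
Fri: 06:54–16:19 = 9 h 25 min; less 30 min break → 8 h 55 min
Sat: 08:05–14:30 = 6 h 25 min; less 10 min break → 6 h 15 min
Sun: 08:08–16:20 = 8 h 12 min; less 45 min break → 7 h 27 min
Total: 5 h 15 min + 9 h 36 min + 9 h 59 min + 10 h 4 min + 8 h 55 min + 6 h 15 min + 7 h 27 min = 57 h 31 min.

57.52 hours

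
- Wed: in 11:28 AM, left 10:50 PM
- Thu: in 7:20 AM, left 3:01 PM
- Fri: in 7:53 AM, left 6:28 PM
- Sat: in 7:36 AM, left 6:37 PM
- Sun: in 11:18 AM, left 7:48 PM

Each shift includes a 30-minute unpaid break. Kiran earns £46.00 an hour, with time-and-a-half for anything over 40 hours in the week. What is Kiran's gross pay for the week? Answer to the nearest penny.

Wed: 11:28 AM–10:50 PM = 11 h 22 min; less 30 min break → 10 h 52 min
Thu: 7:20 AM–3:01 PM = 7 h 41 min; less 30 min break → 7 h 11 min
Fri: 7:53 AM–6:28 PM = 10 h 35 min; less 30 min break → 10 h 5 min
Sat: 7:36 AM–6:37 PM = 11 h 1 min; less 30 min break → 10 h 31 min
Sun: 11:18 AM–7:48 PM = 8 h 30 min; less 30 min break → 8 h 0 min
Total worked: 46 h 39 min = 2799 min.
Regular 40 h 0 min = 2400 min at £46.00/h; overtime 6 h 39 min = 399 min at £69.00/h.
Pay = (2400 × £46.00 + 399 × £69.00) ÷ 60 = £2298.85.

£2298.85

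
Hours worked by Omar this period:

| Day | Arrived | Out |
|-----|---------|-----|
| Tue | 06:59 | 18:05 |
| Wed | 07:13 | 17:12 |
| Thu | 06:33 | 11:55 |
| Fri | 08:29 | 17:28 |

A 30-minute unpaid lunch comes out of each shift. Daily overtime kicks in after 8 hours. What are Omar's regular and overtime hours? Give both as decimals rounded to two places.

Regular 28.87 hours, overtime 4.57 hours

Tue: 06:59–18:05 = 11 h 6 min; less 30 min break → 10 h 36 min
Wed: 07:13–17:12 = 9 h 59 min; less 30 min break → 9 h 29 min
Thu: 06:33–11:55 = 5 h 22 min; less 30 min break → 4 h 52 min
Fri: 08:29–17:28 = 8 h 59 min; less 30 min break → 8 h 29 min
Tue reg 8 h 0 min / OT 2 h 36 min; Wed reg 8 h 0 min / OT 1 h 29 min; Thu reg 4 h 52 min / OT 0 h 0 min; Fri reg 8 h 0 min / OT 0 h 29 min.
Totals: regular 28 h 52 min, overtime 4 h 34 min.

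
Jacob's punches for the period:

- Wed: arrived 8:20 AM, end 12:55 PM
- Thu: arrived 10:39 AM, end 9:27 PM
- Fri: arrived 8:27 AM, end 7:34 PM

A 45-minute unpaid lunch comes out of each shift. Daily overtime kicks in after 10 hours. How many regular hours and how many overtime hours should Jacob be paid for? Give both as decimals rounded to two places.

Wed: 8:20 AM–12:55 PM = 4 h 35 min; less 45 min break → 3 h 50 min
Thu: 10:39 AM–9:27 PM = 10 h 48 min; less 45 min break → 10 h 3 min
Fri: 8:27 AM–7:34 PM = 11 h 7 min; less 45 min break → 10 h 22 min
Wed reg 3 h 50 min / OT 0 h 0 min; Thu reg 10 h 0 min / OT 0 h 3 min; Fri reg 10 h 0 min / OT 0 h 22 min.
Totals: regular 23 h 50 min, overtime 0 h 25 min.

Regular 23.83 hours, overtime 0.42 hours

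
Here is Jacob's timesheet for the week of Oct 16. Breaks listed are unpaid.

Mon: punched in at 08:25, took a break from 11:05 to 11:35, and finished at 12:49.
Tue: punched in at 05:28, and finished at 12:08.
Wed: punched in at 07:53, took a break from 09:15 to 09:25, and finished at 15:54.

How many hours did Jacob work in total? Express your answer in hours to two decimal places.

18.42 hours

Mon: 08:25–12:49 = 4 h 24 min; less 30 min break → 3 h 54 min
Tue: 05:28–12:08 = 6 h 40 min
Wed: 07:53–15:54 = 8 h 1 min; less 10 min break → 7 h 51 min
Total: 3 h 54 min + 6 h 40 min + 7 h 51 min = 18 h 25 min.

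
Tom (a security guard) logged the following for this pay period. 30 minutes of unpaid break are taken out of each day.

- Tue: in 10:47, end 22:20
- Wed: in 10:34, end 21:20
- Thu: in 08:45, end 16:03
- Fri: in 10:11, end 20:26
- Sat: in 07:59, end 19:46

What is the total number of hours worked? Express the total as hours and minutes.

Tue: 10:47–22:20 = 11 h 33 min; less 30 min break → 11 h 3 min
Wed: 10:34–21:20 = 10 h 46 min; less 30 min break → 10 h 16 min
Thu: 08:45–16:03 = 7 h 18 min; less 30 min break → 6 h 48 min
Fri: 10:11–20:26 = 10 h 15 min; less 30 min break → 9 h 45 min
Sat: 07:59–19:46 = 11 h 47 min; less 30 min break → 11 h 17 min
Total: 11 h 3 min + 10 h 16 min + 6 h 48 min + 9 h 45 min + 11 h 17 min = 49 h 9 min.

49 h 9 min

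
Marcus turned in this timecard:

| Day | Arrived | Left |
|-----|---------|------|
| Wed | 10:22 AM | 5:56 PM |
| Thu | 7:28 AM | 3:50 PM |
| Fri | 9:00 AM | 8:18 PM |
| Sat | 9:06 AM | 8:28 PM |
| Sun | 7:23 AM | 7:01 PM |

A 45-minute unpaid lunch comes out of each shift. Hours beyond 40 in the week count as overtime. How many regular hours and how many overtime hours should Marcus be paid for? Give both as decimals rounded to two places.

Wed: 10:22 AM–5:56 PM = 7 h 34 min; less 45 min break → 6 h 49 min
Thu: 7:28 AM–3:50 PM = 8 h 22 min; less 45 min break → 7 h 37 min
Fri: 9:00 AM–8:18 PM = 11 h 18 min; less 45 min break → 10 h 33 min
Sat: 9:06 AM–8:28 PM = 11 h 22 min; less 45 min break → 10 h 37 min
Sun: 7:23 AM–7:01 PM = 11 h 38 min; less 45 min break → 10 h 53 min
Total worked: 46 h 29 min = 46.48 h.
Threshold 40 h → overtime 6 h 29 min, regular 40 h 0 min.

Regular 40.00 hours, overtime 6.48 hours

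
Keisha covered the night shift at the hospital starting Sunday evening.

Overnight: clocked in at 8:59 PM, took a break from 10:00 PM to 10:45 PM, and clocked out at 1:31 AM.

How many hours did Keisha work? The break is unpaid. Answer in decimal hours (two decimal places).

Overnight: 8:59 PM → midnight = 3 h 1 min; midnight → 1:31 AM = 1 h 31 min; span 4 h 32 min; less 45 min break → 3 h 47 min

3.78 hours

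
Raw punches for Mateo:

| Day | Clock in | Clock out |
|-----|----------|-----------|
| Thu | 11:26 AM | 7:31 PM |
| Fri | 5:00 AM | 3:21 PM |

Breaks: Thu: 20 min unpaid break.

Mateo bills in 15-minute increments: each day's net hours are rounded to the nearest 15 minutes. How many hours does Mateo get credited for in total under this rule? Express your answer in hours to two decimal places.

18.00 hours

Thu: 11:26 AM–7:31 PM = 8 h 5 min − 20 min = 7 h 45 min → rounds to 7 h 45 min
Fri: 5:00 AM–3:21 PM = 10 h 21 min → rounds to 10 h 15 min
Total credited: 18 h 0 min.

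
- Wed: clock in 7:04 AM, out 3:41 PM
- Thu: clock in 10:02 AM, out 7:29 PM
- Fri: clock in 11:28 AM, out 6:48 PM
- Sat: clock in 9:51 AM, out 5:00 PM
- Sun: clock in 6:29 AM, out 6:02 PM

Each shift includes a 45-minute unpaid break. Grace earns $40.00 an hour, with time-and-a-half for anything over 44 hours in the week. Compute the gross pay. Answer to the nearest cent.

$1614.00

Wed: 7:04 AM–3:41 PM = 8 h 37 min; less 45 min break → 7 h 52 min
Thu: 10:02 AM–7:29 PM = 9 h 27 min; less 45 min break → 8 h 42 min
Fri: 11:28 AM–6:48 PM = 7 h 20 min; less 45 min break → 6 h 35 min
Sat: 9:51 AM–5:00 PM = 7 h 9 min; less 45 min break → 6 h 24 min
Sun: 6:29 AM–6:02 PM = 11 h 33 min; less 45 min break → 10 h 48 min
Total worked: 40 h 21 min = 2421 min.
Regular 40 h 21 min = 2421 min at $40.00/h; overtime 0 h 0 min = 0 min at $60.00/h.
Pay = (2421 × $40.00 + 0 × $60.00) ÷ 60 = $1614.00.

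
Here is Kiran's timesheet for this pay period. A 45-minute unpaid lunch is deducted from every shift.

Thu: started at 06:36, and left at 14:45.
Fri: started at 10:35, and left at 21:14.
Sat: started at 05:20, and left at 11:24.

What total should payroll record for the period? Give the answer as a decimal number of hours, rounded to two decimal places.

Thu: 06:36–14:45 = 8 h 9 min; less 45 min break → 7 h 24 min
Fri: 10:35–21:14 = 10 h 39 min; less 45 min break → 9 h 54 min
Sat: 05:20–11:24 = 6 h 4 min; less 45 min break → 5 h 19 min
Total: 7 h 24 min + 9 h 54 min + 5 h 19 min = 22 h 37 min.

22.62 hours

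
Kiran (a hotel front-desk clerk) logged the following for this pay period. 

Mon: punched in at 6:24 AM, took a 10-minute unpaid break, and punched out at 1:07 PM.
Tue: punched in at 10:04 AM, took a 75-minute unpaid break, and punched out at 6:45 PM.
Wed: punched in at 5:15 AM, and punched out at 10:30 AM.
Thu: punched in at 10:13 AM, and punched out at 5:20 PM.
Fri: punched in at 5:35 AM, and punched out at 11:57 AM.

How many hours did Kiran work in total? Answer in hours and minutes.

32 h 43 min

Mon: 6:24 AM–1:07 PM = 6 h 43 min; less 10 min break → 6 h 33 min
Tue: 10:04 AM–6:45 PM = 8 h 41 min; less 75 min break → 7 h 26 min
Wed: 5:15 AM–10:30 AM = 5 h 15 min
Thu: 10:13 AM–5:20 PM = 7 h 7 min
Fri: 5:35 AM–11:57 AM = 6 h 22 min
Total: 6 h 33 min + 7 h 26 min + 5 h 15 min + 7 h 7 min + 6 h 22 min = 32 h 43 min.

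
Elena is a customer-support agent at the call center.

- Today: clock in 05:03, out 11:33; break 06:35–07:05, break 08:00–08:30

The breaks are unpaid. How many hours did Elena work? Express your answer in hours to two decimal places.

5.50 hours

Today: 05:03–11:33 = 6 h 30 min; less 60 min break → 5 h 30 min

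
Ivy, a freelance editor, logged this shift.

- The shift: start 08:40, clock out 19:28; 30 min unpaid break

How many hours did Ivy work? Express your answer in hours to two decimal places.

The shift: 08:40–19:28 = 10 h 48 min; less 30 min break → 10 h 18 min

10.30 hours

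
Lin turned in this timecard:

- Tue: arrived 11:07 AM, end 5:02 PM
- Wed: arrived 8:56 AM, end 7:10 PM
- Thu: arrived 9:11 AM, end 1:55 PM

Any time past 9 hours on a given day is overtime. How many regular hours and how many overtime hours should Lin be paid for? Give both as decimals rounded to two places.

Regular 19.65 hours, overtime 1.23 hours

Tue: 11:07 AM–5:02 PM = 5 h 55 min
Wed: 8:56 AM–7:10 PM = 10 h 14 min
Thu: 9:11 AM–1:55 PM = 4 h 44 min
Tue reg 5 h 55 min / OT 0 h 0 min; Wed reg 9 h 0 min / OT 1 h 14 min; Thu reg 4 h 44 min / OT 0 h 0 min.
Totals: regular 19 h 39 min, overtime 1 h 14 min.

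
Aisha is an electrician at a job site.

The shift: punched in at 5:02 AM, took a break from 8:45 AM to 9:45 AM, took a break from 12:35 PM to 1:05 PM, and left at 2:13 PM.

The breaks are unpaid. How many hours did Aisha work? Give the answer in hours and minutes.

The shift: 5:02 AM–2:13 PM = 9 h 11 min; less 90 min break → 7 h 41 min

7 h 41 min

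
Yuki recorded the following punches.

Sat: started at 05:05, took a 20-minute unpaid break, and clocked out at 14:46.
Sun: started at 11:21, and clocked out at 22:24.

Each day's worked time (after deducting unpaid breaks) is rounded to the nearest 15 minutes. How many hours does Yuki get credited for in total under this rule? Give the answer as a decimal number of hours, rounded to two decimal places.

Sat: 05:05–14:46 = 9 h 41 min − 20 min = 9 h 21 min → rounds to 9 h 15 min
Sun: 11:21–22:24 = 11 h 3 min → rounds to 11 h 0 min
Total credited: 20 h 15 min.

20.25 hours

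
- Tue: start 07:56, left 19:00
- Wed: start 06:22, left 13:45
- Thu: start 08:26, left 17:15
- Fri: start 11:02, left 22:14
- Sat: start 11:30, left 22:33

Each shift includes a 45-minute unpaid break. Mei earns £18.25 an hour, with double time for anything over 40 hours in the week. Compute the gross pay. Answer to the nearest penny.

Tue: 07:56–19:00 = 11 h 4 min; less 45 min break → 10 h 19 min
Wed: 06:22–13:45 = 7 h 23 min; less 45 min break → 6 h 38 min
Thu: 08:26–17:15 = 8 h 49 min; less 45 min break → 8 h 4 min
Fri: 11:02–22:14 = 11 h 12 min; less 45 min break → 10 h 27 min
Sat: 11:30–22:33 = 11 h 3 min; less 45 min break → 10 h 18 min
Total worked: 45 h 46 min = 2746 min.
Regular 40 h 0 min = 2400 min at £18.25/h; overtime 5 h 46 min = 346 min at £36.50/h.
Pay = (2400 × £18.25 + 346 × £36.50) ÷ 60 = £940.48.

£940.48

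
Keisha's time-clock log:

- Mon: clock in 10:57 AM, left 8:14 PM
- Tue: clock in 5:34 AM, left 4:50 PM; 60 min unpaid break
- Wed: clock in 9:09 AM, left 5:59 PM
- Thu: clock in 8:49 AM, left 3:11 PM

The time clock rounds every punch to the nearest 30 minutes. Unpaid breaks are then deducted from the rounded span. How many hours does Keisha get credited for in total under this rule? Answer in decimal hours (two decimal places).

Mon: in 10:57 AM→11:00 AM, out 8:14 PM→8:00 PM; 9 h 0 min
Tue: in 5:34 AM→5:30 AM, out 4:50 PM→5:00 PM; 11 h 30 min − 60 min = 10 h 30 min
Wed: in 9:09 AM→9:00 AM, out 5:59 PM→6:00 PM; 9 h 0 min
Thu: in 8:49 AM→9:00 AM, out 3:11 PM→3:00 PM; 6 h 0 min
Total credited: 34 h 30 min.

34.50 hours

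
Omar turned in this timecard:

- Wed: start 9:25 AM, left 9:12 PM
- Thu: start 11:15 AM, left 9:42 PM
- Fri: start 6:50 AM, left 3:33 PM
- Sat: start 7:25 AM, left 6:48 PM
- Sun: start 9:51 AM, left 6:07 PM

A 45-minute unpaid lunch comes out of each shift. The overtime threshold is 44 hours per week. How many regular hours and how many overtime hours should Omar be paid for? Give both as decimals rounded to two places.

Regular 44.00 hours, overtime 2.85 hours

Wed: 9:25 AM–9:12 PM = 11 h 47 min; less 45 min break → 11 h 2 min
Thu: 11:15 AM–9:42 PM = 10 h 27 min; less 45 min break → 9 h 42 min
Fri: 6:50 AM–3:33 PM = 8 h 43 min; less 45 min break → 7 h 58 min
Sat: 7:25 AM–6:48 PM = 11 h 23 min; less 45 min break → 10 h 38 min
Sun: 9:51 AM–6:07 PM = 8 h 16 min; less 45 min break → 7 h 31 min
Total worked: 46 h 51 min = 46.85 h.
Threshold 44 h → overtime 2 h 51 min, regular 44 h 0 min.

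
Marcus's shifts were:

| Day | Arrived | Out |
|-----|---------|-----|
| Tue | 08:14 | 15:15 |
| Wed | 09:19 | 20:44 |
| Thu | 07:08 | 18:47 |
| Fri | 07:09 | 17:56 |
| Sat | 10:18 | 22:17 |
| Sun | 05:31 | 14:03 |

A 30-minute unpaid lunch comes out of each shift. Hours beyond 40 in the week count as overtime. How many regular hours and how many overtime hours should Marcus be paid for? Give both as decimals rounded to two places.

Tue: 08:14–15:15 = 7 h 1 min; less 30 min break → 6 h 31 min
Wed: 09:19–20:44 = 11 h 25 min; less 30 min break → 10 h 55 min
Thu: 07:08–18:47 = 11 h 39 min; less 30 min break → 11 h 9 min
Fri: 07:09–17:56 = 10 h 47 min; less 30 min break → 10 h 17 min
Sat: 10:18–22:17 = 11 h 59 min; less 30 min break → 11 h 29 min
Sun: 05:31–14:03 = 8 h 32 min; less 30 min break → 8 h 2 min
Total worked: 58 h 23 min = 58.38 h.
Threshold 40 h → overtime 18 h 23 min, regular 40 h 0 min.

Regular 40.00 hours, overtime 18.38 hours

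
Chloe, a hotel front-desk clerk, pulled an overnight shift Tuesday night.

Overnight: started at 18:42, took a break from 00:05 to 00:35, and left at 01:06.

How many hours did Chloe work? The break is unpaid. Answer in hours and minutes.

Overnight: 18:42 → midnight = 5 h 18 min; midnight → 01:06 = 1 h 6 min; span 6 h 24 min; less 30 min break → 5 h 54 min

5 h 54 min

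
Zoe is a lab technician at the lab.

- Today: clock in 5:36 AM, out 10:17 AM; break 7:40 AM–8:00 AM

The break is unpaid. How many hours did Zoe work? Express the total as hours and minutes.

4 h 21 min

Today: 5:36 AM–10:17 AM = 4 h 41 min; less 20 min break → 4 h 21 min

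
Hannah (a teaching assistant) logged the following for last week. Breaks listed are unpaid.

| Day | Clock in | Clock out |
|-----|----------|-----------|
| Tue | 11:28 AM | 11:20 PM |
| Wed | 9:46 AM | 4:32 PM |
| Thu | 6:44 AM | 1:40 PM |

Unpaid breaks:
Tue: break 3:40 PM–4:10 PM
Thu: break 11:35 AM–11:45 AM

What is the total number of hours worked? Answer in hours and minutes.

24 h 54 min

Tue: 11:28 AM–11:20 PM = 11 h 52 min; less 30 min break → 11 h 22 min
Wed: 9:46 AM–4:32 PM = 6 h 46 min
Thu: 6:44 AM–1:40 PM = 6 h 56 min; less 10 min break → 6 h 46 min
Total: 11 h 22 min + 6 h 46 min + 6 h 46 min = 24 h 54 min.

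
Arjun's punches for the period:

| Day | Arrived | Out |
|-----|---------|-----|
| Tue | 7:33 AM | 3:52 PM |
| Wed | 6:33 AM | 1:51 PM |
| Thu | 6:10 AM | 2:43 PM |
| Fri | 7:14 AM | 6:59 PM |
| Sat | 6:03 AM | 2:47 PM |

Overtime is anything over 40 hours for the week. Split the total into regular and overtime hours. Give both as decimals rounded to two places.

Regular 40.00 hours, overtime 4.65 hours

Tue: 7:33 AM–3:52 PM = 8 h 19 min
Wed: 6:33 AM–1:51 PM = 7 h 18 min
Thu: 6:10 AM–2:43 PM = 8 h 33 min
Fri: 7:14 AM–6:59 PM = 11 h 45 min
Sat: 6:03 AM–2:47 PM = 8 h 44 min
Total worked: 44 h 39 min = 44.65 h.
Threshold 40 h → overtime 4 h 39 min, regular 40 h 0 min.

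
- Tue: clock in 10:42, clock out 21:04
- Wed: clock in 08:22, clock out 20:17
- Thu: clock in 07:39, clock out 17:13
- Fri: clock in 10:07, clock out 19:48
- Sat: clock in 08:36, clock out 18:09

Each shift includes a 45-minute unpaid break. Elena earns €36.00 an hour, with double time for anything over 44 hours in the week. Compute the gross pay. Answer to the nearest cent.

€1824.00

Tue: 10:42–21:04 = 10 h 22 min; less 45 min break → 9 h 37 min
Wed: 08:22–20:17 = 11 h 55 min; less 45 min break → 11 h 10 min
Thu: 07:39–17:13 = 9 h 34 min; less 45 min break → 8 h 49 min
Fri: 10:07–19:48 = 9 h 41 min; less 45 min break → 8 h 56 min
Sat: 08:36–18:09 = 9 h 33 min; less 45 min break → 8 h 48 min
Total worked: 47 h 20 min = 2840 min.
Regular 44 h 0 min = 2640 min at €36.00/h; overtime 3 h 20 min = 200 min at €72.00/h.
Pay = (2640 × €36.00 + 200 × €72.00) ÷ 60 = €1824.00.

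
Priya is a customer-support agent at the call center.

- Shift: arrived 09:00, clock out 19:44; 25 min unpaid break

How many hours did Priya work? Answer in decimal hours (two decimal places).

Shift: 09:00–19:44 = 10 h 44 min; less 25 min break → 10 h 19 min

10.32 hours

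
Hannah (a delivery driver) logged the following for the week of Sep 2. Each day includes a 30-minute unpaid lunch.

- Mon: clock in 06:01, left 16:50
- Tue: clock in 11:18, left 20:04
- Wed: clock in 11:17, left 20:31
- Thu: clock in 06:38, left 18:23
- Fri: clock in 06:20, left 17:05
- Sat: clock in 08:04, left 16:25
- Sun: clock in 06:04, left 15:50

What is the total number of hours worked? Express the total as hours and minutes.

Mon: 06:01–16:50 = 10 h 49 min; less 30 min break → 10 h 19 min
Tue: 11:18–20:04 = 8 h 46 min; less 30 min break → 8 h 16 min
Wed: 11:17–20:31 = 9 h 14 min; less 30 min break → 8 h 44 min
Thu: 06:38–18:23 = 11 h 45 min; less 30 min break → 11 h 15 min
Fri: 06:20–17:05 = 10 h 45 min; less 30 min break → 10 h 15 min
Sat: 08:04–16:25 = 8 h 21 min; less 30 min break → 7 h 51 min
Sun: 06:04–15:50 = 9 h 46 min; less 30 min break → 9 h 16 min
Total: 10 h 19 min + 8 h 16 min + 8 h 44 min + 11 h 15 min + 10 h 15 min + 7 h 51 min + 9 h 16 min = 65 h 56 min.

65 h 56 min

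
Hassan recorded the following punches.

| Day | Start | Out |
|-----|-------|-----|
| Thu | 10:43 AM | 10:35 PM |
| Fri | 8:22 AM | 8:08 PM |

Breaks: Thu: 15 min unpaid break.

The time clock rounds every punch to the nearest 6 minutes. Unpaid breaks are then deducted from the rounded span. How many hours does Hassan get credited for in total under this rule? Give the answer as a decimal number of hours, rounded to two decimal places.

23.35 hours

Thu: in 10:43 AM→10:42 AM, out 10:35 PM→10:36 PM; 11 h 54 min − 15 min = 11 h 39 min
Fri: in 8:22 AM→8:24 AM, out 8:08 PM→8:06 PM; 11 h 42 min
Total credited: 23 h 21 min.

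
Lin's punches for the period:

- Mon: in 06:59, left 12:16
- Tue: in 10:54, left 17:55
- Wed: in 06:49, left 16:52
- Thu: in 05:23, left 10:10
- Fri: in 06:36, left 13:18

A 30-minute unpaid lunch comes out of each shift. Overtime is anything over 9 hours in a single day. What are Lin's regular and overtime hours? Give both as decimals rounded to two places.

Mon: 06:59–12:16 = 5 h 17 min; less 30 min break → 4 h 47 min
Tue: 10:54–17:55 = 7 h 1 min; less 30 min break → 6 h 31 min
Wed: 06:49–16:52 = 10 h 3 min; less 30 min break → 9 h 33 min
Thu: 05:23–10:10 = 4 h 47 min; less 30 min break → 4 h 17 min
Fri: 06:36–13:18 = 6 h 42 min; less 30 min break → 6 h 12 min
Mon reg 4 h 47 min / OT 0 h 0 min; Tue reg 6 h 31 min / OT 0 h 0 min; Wed reg 9 h 0 min / OT 0 h 33 min; Thu reg 4 h 17 min / OT 0 h 0 min; Fri reg 6 h 12 min / OT 0 h 0 min.
Totals: regular 30 h 47 min, overtime 0 h 33 min.

Regular 30.78 hours, overtime 0.55 hours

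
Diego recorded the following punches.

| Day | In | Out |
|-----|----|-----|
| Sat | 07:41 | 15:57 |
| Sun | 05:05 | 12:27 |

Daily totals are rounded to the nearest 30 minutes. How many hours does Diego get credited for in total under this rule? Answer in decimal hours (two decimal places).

16.00 hours

Sat: 07:41–15:57 = 8 h 16 min → rounds to 8 h 30 min
Sun: 05:05–12:27 = 7 h 22 min → rounds to 7 h 30 min
Total credited: 16 h 0 min.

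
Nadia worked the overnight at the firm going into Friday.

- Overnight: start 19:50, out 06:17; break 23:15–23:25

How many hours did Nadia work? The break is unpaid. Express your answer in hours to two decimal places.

10.28 hours

Overnight: 19:50 → midnight = 4 h 10 min; midnight → 06:17 = 6 h 17 min; span 10 h 27 min; less 10 min break → 10 h 17 min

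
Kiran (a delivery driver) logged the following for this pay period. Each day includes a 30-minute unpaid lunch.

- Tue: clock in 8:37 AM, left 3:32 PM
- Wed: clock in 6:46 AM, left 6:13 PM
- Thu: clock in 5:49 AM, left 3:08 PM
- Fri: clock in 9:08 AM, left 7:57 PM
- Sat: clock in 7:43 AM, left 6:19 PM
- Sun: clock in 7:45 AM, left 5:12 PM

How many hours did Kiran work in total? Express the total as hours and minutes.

Tue: 8:37 AM–3:32 PM = 6 h 55 min; less 30 min break → 6 h 25 min
Wed: 6:46 AM–6:13 PM = 11 h 27 min; less 30 min break → 10 h 57 min
Thu: 5:49 AM–3:08 PM = 9 h 19 min; less 30 min break → 8 h 49 min
Fri: 9:08 AM–7:57 PM = 10 h 49 min; less 30 min break → 10 h 19 min
Sat: 7:43 AM–6:19 PM = 10 h 36 min; less 30 min break → 10 h 6 min
Sun: 7:45 AM–5:12 PM = 9 h 27 min; less 30 min break → 8 h 57 min
Total: 6 h 25 min + 10 h 57 min + 8 h 49 min + 10 h 19 min + 10 h 6 min + 8 h 57 min = 55 h 33 min.

55 h 33 min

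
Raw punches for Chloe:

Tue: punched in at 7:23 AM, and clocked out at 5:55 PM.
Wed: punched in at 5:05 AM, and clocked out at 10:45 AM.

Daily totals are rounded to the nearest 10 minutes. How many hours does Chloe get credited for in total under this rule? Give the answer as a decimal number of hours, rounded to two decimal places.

Tue: 7:23 AM–5:55 PM = 10 h 32 min → rounds to 10 h 30 min
Wed: 5:05 AM–10:45 AM = 5 h 40 min → rounds to 5 h 40 min
Total credited: 16 h 10 min.

16.17 hours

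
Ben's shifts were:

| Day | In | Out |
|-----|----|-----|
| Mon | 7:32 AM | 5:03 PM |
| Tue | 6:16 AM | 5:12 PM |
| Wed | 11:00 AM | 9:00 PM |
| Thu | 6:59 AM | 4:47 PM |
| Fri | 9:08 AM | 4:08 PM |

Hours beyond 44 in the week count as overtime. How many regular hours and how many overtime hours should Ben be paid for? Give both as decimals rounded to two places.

Mon: 7:32 AM–5:03 PM = 9 h 31 min
Tue: 6:16 AM–5:12 PM = 10 h 56 min
Wed: 11:00 AM–9:00 PM = 10 h 0 min
Thu: 6:59 AM–4:47 PM = 9 h 48 min
Fri: 9:08 AM–4:08 PM = 7 h 0 min
Total worked: 47 h 15 min = 47.25 h.
Threshold 44 h → overtime 3 h 15 min, regular 44 h 0 min.

Regular 44.00 hours, overtime 3.25 hours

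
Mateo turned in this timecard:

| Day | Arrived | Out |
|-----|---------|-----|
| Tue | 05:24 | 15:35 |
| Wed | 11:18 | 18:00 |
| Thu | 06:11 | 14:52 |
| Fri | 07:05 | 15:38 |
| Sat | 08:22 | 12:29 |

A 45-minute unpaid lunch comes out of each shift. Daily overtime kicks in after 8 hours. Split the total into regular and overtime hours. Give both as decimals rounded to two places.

Tue: 05:24–15:35 = 10 h 11 min; less 45 min break → 9 h 26 min
Wed: 11:18–18:00 = 6 h 42 min; less 45 min break → 5 h 57 min
Thu: 06:11–14:52 = 8 h 41 min; less 45 min break → 7 h 56 min
Fri: 07:05–15:38 = 8 h 33 min; less 45 min break → 7 h 48 min
Sat: 08:22–12:29 = 4 h 7 min; less 45 min break → 3 h 22 min
Tue reg 8 h 0 min / OT 1 h 26 min; Wed reg 5 h 57 min / OT 0 h 0 min; Thu reg 7 h 56 min / OT 0 h 0 min; Fri reg 7 h 48 min / OT 0 h 0 min; Sat reg 3 h 22 min / OT 0 h 0 min.
Totals: regular 33 h 3 min, overtime 1 h 26 min.

Regular 33.05 hours, overtime 1.43 hours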